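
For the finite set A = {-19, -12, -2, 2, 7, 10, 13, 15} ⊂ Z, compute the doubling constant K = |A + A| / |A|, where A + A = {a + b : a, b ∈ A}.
K = |A + A| / |A| = 33/8

Enumerate A + A = {a + b : a, b ∈ A}. With |A| = 8, there are |A|^2 = 64 ordered sum pairs; collecting distinct values, A + A = {-38, -31, -24, -21, -17, -14, -12, -10, -9, -6, -5, -4, -2, 0, 1, 3, 4, 5, 8, 9, 11, 12, 13, 14, 15, 17, 20, 22, 23, 25, 26, 28, 30}, so |A + A| = 33. Thus K = 33/8. For comparison, the minimum possible |A + A| over all 8-element sets is 2·8 − 1 = 15 (so min K = 15/8), attained only by arithmetic progressions.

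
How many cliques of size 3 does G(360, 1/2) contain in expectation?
E[# K_3] = C(360, 3) · (1/2)^C(3, 2) = 7711320 / 2^3 = 963915

For each 3-subset S of vertices (there are C(360, 3) = 7711320 such S), let X_S = 1 if S induces a K_3 (all C(3, 2) = 3 edges present). Then P(X_S = 1) = (1/2)^3 = 1/8. By linearity of expectation, E[# K_3] = C(360, 3) · (1/2)^3 = 7711320 / 8 = 963915.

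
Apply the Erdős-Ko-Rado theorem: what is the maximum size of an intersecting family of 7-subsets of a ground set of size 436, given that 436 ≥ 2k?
max |F| = C(435, 6) = 9089999491860

The Erdős-Ko-Rado theorem states: for n ≥ 2k, an intersecting family of k-subsets of an n-element set has size at most C(n − 1, k − 1), with equality for 'star' families {A ⊆ [n] : |A| = k, i ∈ A} (fix an element i). For n = 436, k = 7: C(435, 6) = 9089999491860.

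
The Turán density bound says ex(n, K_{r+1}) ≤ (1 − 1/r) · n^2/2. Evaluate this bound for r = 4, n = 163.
Turán density bound = (3/4) · 163^2/2 = 79707/8 ≈ 9963.375

Turán's theorem: ex(n, K_{r+1}) is achieved by the complete r-partite Turán graph T(n, r) with parts as balanced as possible, and is at most (1 − 1/r) · n^2/2. For r = 4, n = 163: the density bound is (3/4) · 26569/2 = 79707/8 ≈ 9963.375. The integer-valued extremum is e(T(163, 4)) = 9963, which is strictly less than the density bound 79707/8 since 4 ∤ 163 (the parts of T(163, 4) cannot all be equal).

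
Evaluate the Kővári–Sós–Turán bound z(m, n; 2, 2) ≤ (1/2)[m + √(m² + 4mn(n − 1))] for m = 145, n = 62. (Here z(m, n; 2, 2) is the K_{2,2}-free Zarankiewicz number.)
z(145, 62; 2, 2) ≤ (1/2)[145 + √(145² + 4·145·62·61)] = (1/2)[145 + √2214585] = 816.5741

Kővári–Sós–Turán: let r_1, ..., r_145 be the row sums and z = Σ r_i the total number of 1s. Each pair of columns can share at most one row with both entries 1 (else a 2×2 all-ones block appears), so Σ_i C(r_i, 2) ≤ C(62, 2) = 1891. By convexity Σ_i C(r_i, 2) ≥ 145·C(z/145, 2) = z(z − 145)/(2·145), giving z² − 145z − 145·62·61 ≤ 0 and hence z ≤ (1/2)[145 + √(21025 + 4·548390)] = (1/2)[145 + √2214585] ≈ (1/2)(145 + 1488.1482) = 816.5741.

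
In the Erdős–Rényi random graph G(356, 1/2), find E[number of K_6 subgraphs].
E[# K_6] = C(356, 6) · (1/2)^C(6, 2) = 2710026901296 / 2^15 = 169376681331/2048 ≈ 82703457.681152

For each 6-subset S of vertices (there are C(356, 6) = 2710026901296 such S), let X_S = 1 if S induces a K_6 (all C(6, 2) = 15 edges present). Then P(X_S = 1) = (1/2)^15 = 1/32768. By linearity of expectation, E[# K_6] = C(356, 6) · (1/2)^15 = 2710026901296 / 32768 = 169376681331/2048 ≈ 82703457.681152.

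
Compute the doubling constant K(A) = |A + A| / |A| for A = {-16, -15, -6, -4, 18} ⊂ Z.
K = |A + A| / |A| = 15/5 = 3

Enumerate A + A = {a + b : a, b ∈ A}. With |A| = 5, there are |A|^2 = 25 ordered sum pairs; collecting distinct values, A + A = {-32, -31, -30, -22, -21, -20, -19, -12, -10, -8, 2, 3, 12, 14, 36}, so |A + A| = 15. Thus K = 15/5 = 3. For comparison, the minimum possible |A + A| over all 5-element sets is 2·5 − 1 = 9 (so min K = 9/5), attained only by arithmetic progressions.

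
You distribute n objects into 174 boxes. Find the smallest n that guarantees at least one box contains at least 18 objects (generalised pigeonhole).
n = (18 − 1)·174 + 1 = 2959

By the generalised pigeonhole principle, to guarantee some box contains ≥ r objects we need more than (r − 1) · k objects total. Threshold: n = (r − 1) · k + 1. With r = 18 and k = 174: n = 17 · 174 + 1 = 2958 + 1 = 2959. For n = 2958 = 17 · 174, we can put exactly 17 objects in every box, avoiding 18 in any single one — so 2959 is tight.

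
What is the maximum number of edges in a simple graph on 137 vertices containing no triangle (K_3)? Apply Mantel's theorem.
ex(137, K_3) = ⌊137^2/4⌋ = 4692

Mantel (1907): a triangle-free graph on n vertices has at most ⌊n^2/4⌋ edges, with equality for the complete bipartite graph K_{⌊n/2⌋, ⌈n/2⌉}. For n = 137: ⌊137^2/4⌋ = ⌊18769/4⌋ = 4692. The extremal graph is K_{68, 69}, which has 68·69 = 4692 edges.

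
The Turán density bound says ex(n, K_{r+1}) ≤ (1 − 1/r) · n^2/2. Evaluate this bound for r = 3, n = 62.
Turán density bound = (2/3) · 62^2/2 = 3844/3 ≈ 1281.3333

Turán's theorem: ex(n, K_{r+1}) is achieved by the complete r-partite Turán graph T(n, r) with parts as balanced as possible, and is at most (1 − 1/r) · n^2/2. For r = 3, n = 62: the density bound is (2/3) · 3844/2 = 3844/3 ≈ 1281.3333. The integer-valued extremum is e(T(62, 3)) = 1281, which is strictly less than the density bound 3844/3 since 3 ∤ 62 (the parts of T(62, 3) cannot all be equal).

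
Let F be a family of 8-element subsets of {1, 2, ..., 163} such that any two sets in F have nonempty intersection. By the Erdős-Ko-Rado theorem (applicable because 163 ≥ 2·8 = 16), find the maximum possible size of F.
max |F| = C(162, 7) = 509458483872

Erdős-Ko-Rado (1961): when n ≥ 2k, max |F| = C(n−1, k−1). The bound is attained by the star {A : i ∈ A} for any fixed i ∈ [n]. Here C(163−1, 8−1) = C(162, 7) = 509458483872.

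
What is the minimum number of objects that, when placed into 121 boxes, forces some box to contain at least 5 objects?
n = (5 − 1)·121 + 1 = 485

By the generalised pigeonhole principle, to guarantee some box contains ≥ r objects we need more than (r − 1) · k objects total. Threshold: n = (r − 1) · k + 1. With r = 5 and k = 121: n = 4 · 121 + 1 = 484 + 1 = 485. For n = 484 = 4 · 121, we can put exactly 4 objects in every box, avoiding 5 in any single one — so 485 is tight.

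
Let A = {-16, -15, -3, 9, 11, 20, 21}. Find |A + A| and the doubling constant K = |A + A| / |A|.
K = |A + A| / |A| = 24/7

Enumerate A + A = {a + b : a, b ∈ A}. With |A| = 7, there are |A|^2 = 49 ordered sum pairs; collecting distinct values, A + A = {-32, -31, -30, -19, -18, -7, -6, -5, -4, 4, 5, 6, 8, 17, 18, 20, 22, 29, 30, 31, 32, 40, 41, 42}, so |A + A| = 24. Thus K = 24/7. For comparison, the minimum possible |A + A| over all 7-element sets is 2·7 − 1 = 13 (so min K = 13/7), attained only by arithmetic progressions.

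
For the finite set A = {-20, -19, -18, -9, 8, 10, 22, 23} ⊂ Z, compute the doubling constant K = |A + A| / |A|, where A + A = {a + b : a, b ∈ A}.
K = |A + A| / |A| = 32/8 = 4

Enumerate A + A = {a + b : a, b ∈ A}. With |A| = 8, there are |A|^2 = 64 ordered sum pairs; collecting distinct values, A + A = {-40, -39, -38, -37, -36, -29, -28, -27, -18, -12, -11, -10, -9, -8, -1, 1, 2, 3, 4, 5, 13, 14, 16, 18, 20, 30, 31, 32, 33, 44, 45, 46}, so |A + A| = 32. Thus K = 32/8 = 4. For comparison, the minimum possible |A + A| over all 8-element sets is 2·8 − 1 = 15 (so min K = 15/8), attained only by arithmetic progressions.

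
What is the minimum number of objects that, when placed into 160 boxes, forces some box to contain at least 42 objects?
n = (42 − 1)·160 + 1 = 6561

By the generalised pigeonhole principle, to guarantee some box contains ≥ r objects we need more than (r − 1) · k objects total. Threshold: n = (r − 1) · k + 1. With r = 42 and k = 160: n = 41 · 160 + 1 = 6560 + 1 = 6561. For n = 6560 = 41 · 160, we can put exactly 41 objects in every box, avoiding 42 in any single one — so 6561 is tight.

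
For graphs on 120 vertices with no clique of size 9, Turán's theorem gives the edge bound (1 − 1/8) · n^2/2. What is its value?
Turán density bound = (7/8) · 120^2/2 = 6300

Turán's theorem: ex(n, K_{r+1}) is achieved by the complete r-partite Turán graph T(n, r) with parts as balanced as possible, and is at most (1 − 1/r) · n^2/2. For r = 8, n = 120: the density bound is (7/8) · 14400/2 = 6300. Since 8 ∣ 120, the Turán graph T(120, 8) has parts of equal size 15, and its edge count e(T(120, 8)) = 6300 attains the density bound exactly.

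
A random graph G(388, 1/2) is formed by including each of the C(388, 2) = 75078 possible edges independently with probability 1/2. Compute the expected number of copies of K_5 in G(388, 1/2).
E[# K_5] = C(388, 5) · (1/2)^C(5, 2) = 71406986112 / 2^10 = 557867079/8 = 69733384.875

For each 5-subset S of vertices (there are C(388, 5) = 71406986112 such S), let X_S = 1 if S induces a K_5 (all C(5, 2) = 10 edges present). Then P(X_S = 1) = (1/2)^10 = 1/1024. By linearity of expectation, E[# K_5] = C(388, 5) · (1/2)^10 = 71406986112 / 1024 = 557867079/8 = 69733384.875.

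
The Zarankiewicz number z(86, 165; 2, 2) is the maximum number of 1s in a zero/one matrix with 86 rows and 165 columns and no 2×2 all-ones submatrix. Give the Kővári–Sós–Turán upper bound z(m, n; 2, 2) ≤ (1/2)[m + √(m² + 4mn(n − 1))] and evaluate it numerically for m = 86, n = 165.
z(86, 165; 2, 2) ≤ (1/2)[86 + √(86² + 4·86·165·164)] = (1/2)[86 + √9316036] = 1569.1091

Kővári–Sós–Turán: let r_1, ..., r_86 be the row sums and z = Σ r_i the total number of 1s. Each pair of columns can share at most one row with both entries 1 (else a 2×2 all-ones block appears), so Σ_i C(r_i, 2) ≤ C(165, 2) = 13530. By convexity Σ_i C(r_i, 2) ≥ 86·C(z/86, 2) = z(z − 86)/(2·86), giving z² − 86z − 86·165·164 ≤ 0 and hence z ≤ (1/2)[86 + √(7396 + 4·2327160)] = (1/2)[86 + √9316036] ≈ (1/2)(86 + 3052.2182) = 1569.1091.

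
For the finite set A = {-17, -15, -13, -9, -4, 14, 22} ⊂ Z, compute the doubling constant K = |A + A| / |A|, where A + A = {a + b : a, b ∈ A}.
K = |A + A| / |A| = 25/7

Enumerate A + A = {a + b : a, b ∈ A}. With |A| = 7, there are |A|^2 = 49 ordered sum pairs; collecting distinct values, A + A = {-34, -32, -30, -28, -26, -24, -22, -21, -19, -18, -17, -13, -8, -3, -1, 1, 5, 7, 9, 10, 13, 18, 28, 36, 44}, so |A + A| = 25. Thus K = 25/7. For comparison, the minimum possible |A + A| over all 7-element sets is 2·7 − 1 = 13 (so min K = 13/7), attained only by arithmetic progressions.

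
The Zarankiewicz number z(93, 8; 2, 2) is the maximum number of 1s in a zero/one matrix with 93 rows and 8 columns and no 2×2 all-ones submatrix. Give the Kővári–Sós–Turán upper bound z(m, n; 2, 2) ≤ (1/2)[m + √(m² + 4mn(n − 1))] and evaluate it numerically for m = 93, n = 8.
z(93, 8; 2, 2) ≤ (1/2)[93 + √(93² + 4·93·8·7)] = (1/2)[93 + √29481] = 132.3502

Kővári–Sós–Turán: let r_1, ..., r_93 be the row sums and z = Σ r_i the total number of 1s. Each pair of columns can share at most one row with both entries 1 (else a 2×2 all-ones block appears), so Σ_i C(r_i, 2) ≤ C(8, 2) = 28. By convexity Σ_i C(r_i, 2) ≥ 93·C(z/93, 2) = z(z − 93)/(2·93), giving z² − 93z − 93·8·7 ≤ 0 and hence z ≤ (1/2)[93 + √(8649 + 4·5208)] = (1/2)[93 + √29481] ≈ (1/2)(93 + 171.7003) = 132.3502.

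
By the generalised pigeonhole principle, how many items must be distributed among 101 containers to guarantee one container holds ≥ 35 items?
n = (35 − 1)·101 + 1 = 3435

By the generalised pigeonhole principle, to guarantee some box contains ≥ r objects we need more than (r − 1) · k objects total. Threshold: n = (r − 1) · k + 1. With r = 35 and k = 101: n = 34 · 101 + 1 = 3434 + 1 = 3435. For n = 3434 = 34 · 101, we can put exactly 34 objects in every box, avoiding 35 in any single one — so 3435 is tight.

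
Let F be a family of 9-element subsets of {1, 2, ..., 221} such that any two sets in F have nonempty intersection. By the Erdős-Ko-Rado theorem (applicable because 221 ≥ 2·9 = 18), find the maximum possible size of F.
max |F| = C(220, 8) = 119659749002145

The Erdős-Ko-Rado theorem states: for n ≥ 2k, an intersecting family of k-subsets of an n-element set has size at most C(n − 1, k − 1), with equality for 'star' families {A ⊆ [n] : |A| = k, i ∈ A} (fix an element i). For n = 221, k = 9: C(220, 8) = 119659749002145.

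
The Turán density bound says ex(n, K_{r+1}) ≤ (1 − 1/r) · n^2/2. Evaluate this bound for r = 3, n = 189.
Turán density bound = (2/3) · 189^2/2 = 11907

Turán's theorem: ex(n, K_{r+1}) is achieved by the complete r-partite Turán graph T(n, r) with parts as balanced as possible, and is at most (1 − 1/r) · n^2/2. For r = 3, n = 189: the density bound is (2/3) · 35721/2 = 11907. Since 3 ∣ 189, the Turán graph T(189, 3) has parts of equal size 63, and its edge count e(T(189, 3)) = 11907 attains the density bound exactly.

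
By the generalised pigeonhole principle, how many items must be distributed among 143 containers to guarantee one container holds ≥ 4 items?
n = (4 − 1)·143 + 1 = 430

By the generalised pigeonhole principle, to guarantee some box contains ≥ r objects we need more than (r − 1) · k objects total. Threshold: n = (r − 1) · k + 1. With r = 4 and k = 143: n = 3 · 143 + 1 = 429 + 1 = 430. For n = 429 = 3 · 143, we can put exactly 3 objects in every box, avoiding 4 in any single one — so 430 is tight.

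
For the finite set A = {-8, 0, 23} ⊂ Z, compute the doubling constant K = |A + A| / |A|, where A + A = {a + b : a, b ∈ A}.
K = |A + A| / |A| = 6/3 = 2

Enumerate A + A = {a + b : a, b ∈ A}. With |A| = 3, there are |A|^2 = 9 ordered sum pairs; collecting distinct values, A + A = {-16, -8, 0, 15, 23, 46}, so |A + A| = 6. Thus K = 6/3 = 2. For comparison, the minimum possible |A + A| over all 3-element sets is 2·3 − 1 = 5 (so min K = 5/3), attained only by arithmetic progressions.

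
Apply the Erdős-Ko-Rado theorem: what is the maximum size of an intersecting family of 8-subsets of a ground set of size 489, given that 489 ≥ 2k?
max |F| = C(488, 7) = 1252379024663976

The Erdős-Ko-Rado theorem states: for n ≥ 2k, an intersecting family of k-subsets of an n-element set has size at most C(n − 1, k − 1), with equality for 'star' families {A ⊆ [n] : |A| = k, i ∈ A} (fix an element i). For n = 489, k = 8: C(488, 7) = 1252379024663976.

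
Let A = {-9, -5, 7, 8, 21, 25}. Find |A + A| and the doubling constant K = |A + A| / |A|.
K = |A + A| / |A| = 19/6

Enumerate A + A = {a + b : a, b ∈ A}. With |A| = 6, there are |A|^2 = 36 ordered sum pairs; collecting distinct values, A + A = {-18, -14, -10, -2, -1, 2, 3, 12, 14, 15, 16, 20, 28, 29, 32, 33, 42, 46, 50}, so |A + A| = 19. Thus K = 19/6. For comparison, the minimum possible |A + A| over all 6-element sets is 2·6 − 1 = 11 (so min K = 11/6), attained only by arithmetic progressions.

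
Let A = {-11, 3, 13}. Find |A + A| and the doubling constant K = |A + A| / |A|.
K = |A + A| / |A| = 6/3 = 2

Enumerate A + A = {a + b : a, b ∈ A}. With |A| = 3, there are |A|^2 = 9 ordered sum pairs; collecting distinct values, A + A = {-22, -8, 2, 6, 16, 26}, so |A + A| = 6. Thus K = 6/3 = 2. For comparison, the minimum possible |A + A| over all 3-element sets is 2·3 − 1 = 5 (so min K = 5/3), attained only by arithmetic progressions.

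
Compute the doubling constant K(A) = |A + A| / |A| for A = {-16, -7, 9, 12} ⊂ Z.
K = |A + A| / |A| = 10/4 = 5/2

Enumerate A + A = {a + b : a, b ∈ A}. With |A| = 4, there are |A|^2 = 16 ordered sum pairs; collecting distinct values, A + A = {-32, -23, -14, -7, -4, 2, 5, 18, 21, 24}, so |A + A| = 10. Thus K = 10/4 = 5/2. For comparison, the minimum possible |A + A| over all 4-element sets is 2·4 − 1 = 7 (so min K = 7/4), attained only by arithmetic progressions.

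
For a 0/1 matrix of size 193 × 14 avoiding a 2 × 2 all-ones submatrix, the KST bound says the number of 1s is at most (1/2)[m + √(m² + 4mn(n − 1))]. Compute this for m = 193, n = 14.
z(193, 14; 2, 2) ≤ (1/2)[193 + √(193² + 4·193·14·13)] = (1/2)[193 + √177753] = 307.3038

Kővári–Sós–Turán: let r_1, ..., r_193 be the row sums and z = Σ r_i the total number of 1s. Each pair of columns can share at most one row with both entries 1 (else a 2×2 all-ones block appears), so Σ_i C(r_i, 2) ≤ C(14, 2) = 91. By convexity Σ_i C(r_i, 2) ≥ 193·C(z/193, 2) = z(z − 193)/(2·193), giving z² − 193z − 193·14·13 ≤ 0 and hence z ≤ (1/2)[193 + √(37249 + 4·35126)] = (1/2)[193 + √177753] ≈ (1/2)(193 + 421.6076) = 307.3038.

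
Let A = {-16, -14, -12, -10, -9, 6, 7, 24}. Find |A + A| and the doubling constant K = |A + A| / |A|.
K = |A + A| / |A| = 30/8 = 15/4

Enumerate A + A = {a + b : a, b ∈ A}. With |A| = 8, there are |A|^2 = 64 ordered sum pairs; collecting distinct values, A + A = {-32, -30, -28, -26, -25, -24, -23, -22, -21, -20, -19, -18, -10, -9, -8, -7, -6, -5, -4, -3, -2, 8, 10, 12, 13, 14, 15, 30, 31, 48}, so |A + A| = 30. Thus K = 30/8 = 15/4. For comparison, the minimum possible |A + A| over all 8-element sets is 2·8 − 1 = 15 (so min K = 15/8), attained only by arithmetic progressions.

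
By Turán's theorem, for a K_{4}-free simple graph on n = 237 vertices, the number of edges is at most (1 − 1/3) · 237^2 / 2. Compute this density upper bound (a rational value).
Turán density bound = (2/3) · 237^2/2 = 18723

Turán's theorem: ex(n, K_{r+1}) is achieved by the complete r-partite Turán graph T(n, r) with parts as balanced as possible, and is at most (1 − 1/r) · n^2/2. For r = 3, n = 237: the density bound is (2/3) · 56169/2 = 18723. Since 3 ∣ 237, the Turán graph T(237, 3) has parts of equal size 79, and its edge count e(T(237, 3)) = 18723 attains the density bound exactly.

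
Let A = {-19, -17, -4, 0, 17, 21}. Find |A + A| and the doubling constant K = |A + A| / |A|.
K = |A + A| / |A| = 19/6

Enumerate A + A = {a + b : a, b ∈ A}. With |A| = 6, there are |A|^2 = 36 ordered sum pairs; collecting distinct values, A + A = {-38, -36, -34, -23, -21, -19, -17, -8, -4, -2, 0, 2, 4, 13, 17, 21, 34, 38, 42}, so |A + A| = 19. Thus K = 19/6. For comparison, the minimum possible |A + A| over all 6-element sets is 2·6 − 1 = 11 (so min K = 11/6), attained only by arithmetic progressions.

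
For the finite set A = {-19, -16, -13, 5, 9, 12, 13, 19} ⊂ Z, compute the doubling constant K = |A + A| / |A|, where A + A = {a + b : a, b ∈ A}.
K = |A + A| / |A| = 30/8 = 15/4

Enumerate A + A = {a + b : a, b ∈ A}. With |A| = 8, there are |A|^2 = 64 ordered sum pairs; collecting distinct values, A + A = {-38, -35, -32, -29, -26, -14, -11, -10, -8, -7, -6, -4, -3, -1, 0, 3, 6, 10, 14, 17, 18, 21, 22, 24, 25, 26, 28, 31, 32, 38}, so |A + A| = 30. Thus K = 30/8 = 15/4. For comparison, the minimum possible |A + A| over all 8-element sets is 2·8 − 1 = 15 (so min K = 15/8), attained only by arithmetic progressions.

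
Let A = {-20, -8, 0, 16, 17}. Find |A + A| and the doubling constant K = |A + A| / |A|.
K = |A + A| / |A| = 15/5 = 3

Enumerate A + A = {a + b : a, b ∈ A}. With |A| = 5, there are |A|^2 = 25 ordered sum pairs; collecting distinct values, A + A = {-40, -28, -20, -16, -8, -4, -3, 0, 8, 9, 16, 17, 32, 33, 34}, so |A + A| = 15. Thus K = 15/5 = 3. For comparison, the minimum possible |A + A| over all 5-element sets is 2·5 − 1 = 9 (so min K = 9/5), attained only by arithmetic progressions.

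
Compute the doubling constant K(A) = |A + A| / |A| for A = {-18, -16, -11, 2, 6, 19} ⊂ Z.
K = |A + A| / |A| = 20/6 = 10/3

Enumerate A + A = {a + b : a, b ∈ A}. With |A| = 6, there are |A|^2 = 36 ordered sum pairs; collecting distinct values, A + A = {-36, -34, -32, -29, -27, -22, -16, -14, -12, -10, -9, -5, 1, 3, 4, 8, 12, 21, 25, 38}, so |A + A| = 20. Thus K = 20/6 = 10/3. For comparison, the minimum possible |A + A| over all 6-element sets is 2·6 − 1 = 11 (so min K = 11/6), attained only by arithmetic progressions.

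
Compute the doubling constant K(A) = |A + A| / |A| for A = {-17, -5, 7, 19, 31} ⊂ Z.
K = |A + A| / |A| = 9/5

Enumerate A + A = {a + b : a, b ∈ A}. With |A| = 5, there are |A|^2 = 25 ordered sum pairs; collecting distinct values, A + A = {-34, -22, -10, 2, 14, 26, 38, 50, 62}, so |A + A| = 9. Thus K = 9/5. Here |A + A| = 2|A| − 1 = 9, the minimum possible — so K = 9/5 is minimal, which holds iff A is an arithmetic progression.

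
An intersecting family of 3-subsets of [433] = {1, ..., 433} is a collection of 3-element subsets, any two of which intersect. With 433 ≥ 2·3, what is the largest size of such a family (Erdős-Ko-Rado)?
max |F| = C(432, 2) = 93096

The Erdős-Ko-Rado theorem states: for n ≥ 2k, an intersecting family of k-subsets of an n-element set has size at most C(n − 1, k − 1), with equality for 'star' families {A ⊆ [n] : |A| = k, i ∈ A} (fix an element i). For n = 433, k = 3: C(432, 2) = 93096.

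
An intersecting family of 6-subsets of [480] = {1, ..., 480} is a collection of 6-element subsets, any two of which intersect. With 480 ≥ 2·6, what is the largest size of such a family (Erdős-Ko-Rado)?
max |F| = C(479, 5) = 205779025095

Erdős-Ko-Rado (1961): when n ≥ 2k, max |F| = C(n−1, k−1). The bound is attained by the star {A : i ∈ A} for any fixed i ∈ [n]. Here C(480−1, 6−1) = C(479, 5) = 205779025095.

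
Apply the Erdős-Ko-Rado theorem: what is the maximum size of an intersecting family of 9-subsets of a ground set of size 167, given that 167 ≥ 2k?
max |F| = C(166, 8) = 12049276177620

Erdős-Ko-Rado (1961): when n ≥ 2k, max |F| = C(n−1, k−1). The bound is attained by the star {A : i ∈ A} for any fixed i ∈ [n]. Here C(167−1, 9−1) = C(166, 8) = 12049276177620.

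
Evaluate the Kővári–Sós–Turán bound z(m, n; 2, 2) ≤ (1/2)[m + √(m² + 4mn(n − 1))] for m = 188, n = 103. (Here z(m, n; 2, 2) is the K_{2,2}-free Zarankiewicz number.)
z(188, 103; 2, 2) ≤ (1/2)[188 + √(188² + 4·188·103·102)] = (1/2)[188 + √7935856] = 1502.5326

Kővári–Sós–Turán: let r_1, ..., r_188 be the row sums and z = Σ r_i the total number of 1s. Each pair of columns can share at most one row with both entries 1 (else a 2×2 all-ones block appears), so Σ_i C(r_i, 2) ≤ C(103, 2) = 5253. By convexity Σ_i C(r_i, 2) ≥ 188·C(z/188, 2) = z(z − 188)/(2·188), giving z² − 188z − 188·103·102 ≤ 0 and hence z ≤ (1/2)[188 + √(35344 + 4·1975128)] = (1/2)[188 + √7935856] ≈ (1/2)(188 + 2817.0651) = 1502.5326.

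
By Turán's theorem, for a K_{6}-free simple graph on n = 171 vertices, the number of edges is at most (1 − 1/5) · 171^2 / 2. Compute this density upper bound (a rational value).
Turán density bound = (4/5) · 171^2/2 = 58482/5 ≈ 11696.4

Turán's theorem: ex(n, K_{r+1}) is achieved by the complete r-partite Turán graph T(n, r) with parts as balanced as possible, and is at most (1 − 1/r) · n^2/2. For r = 5, n = 171: the density bound is (4/5) · 29241/2 = 58482/5 ≈ 11696.4. The integer-valued extremum is e(T(171, 5)) = 11696, which is strictly less than the density bound 58482/5 since 5 ∤ 171 (the parts of T(171, 5) cannot all be equal).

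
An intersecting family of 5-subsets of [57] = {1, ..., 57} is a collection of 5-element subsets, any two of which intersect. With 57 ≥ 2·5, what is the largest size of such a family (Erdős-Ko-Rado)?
max |F| = C(56, 4) = 367290

Erdős-Ko-Rado (1961): when n ≥ 2k, max |F| = C(n−1, k−1). The bound is attained by the star {A : i ∈ A} for any fixed i ∈ [n]. Here C(57−1, 5−1) = C(56, 4) = 367290.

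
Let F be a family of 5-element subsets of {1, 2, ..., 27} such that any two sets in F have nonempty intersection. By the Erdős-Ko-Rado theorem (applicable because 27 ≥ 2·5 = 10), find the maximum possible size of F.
max |F| = C(26, 4) = 14950

The Erdős-Ko-Rado theorem states: for n ≥ 2k, an intersecting family of k-subsets of an n-element set has size at most C(n − 1, k − 1), with equality for 'star' families {A ⊆ [n] : |A| = k, i ∈ A} (fix an element i). For n = 27, k = 5: C(26, 4) = 14950.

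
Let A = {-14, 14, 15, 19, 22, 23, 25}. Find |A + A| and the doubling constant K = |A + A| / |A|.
K = |A + A| / |A| = 25/7

Enumerate A + A = {a + b : a, b ∈ A}. With |A| = 7, there are |A|^2 = 49 ordered sum pairs; collecting distinct values, A + A = {-28, 0, 1, 5, 8, 9, 11, 28, 29, 30, 33, 34, 36, 37, 38, 39, 40, 41, 42, 44, 45, 46, 47, 48, 50}, so |A + A| = 25. Thus K = 25/7. For comparison, the minimum possible |A + A| over all 7-element sets is 2·7 − 1 = 13 (so min K = 13/7), attained only by arithmetic progressions.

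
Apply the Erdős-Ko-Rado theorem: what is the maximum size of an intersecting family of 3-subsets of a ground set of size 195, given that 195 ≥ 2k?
max |F| = C(194, 2) = 18721

The Erdős-Ko-Rado theorem states: for n ≥ 2k, an intersecting family of k-subsets of an n-element set has size at most C(n − 1, k − 1), with equality for 'star' families {A ⊆ [n] : |A| = k, i ∈ A} (fix an element i). For n = 195, k = 3: C(194, 2) = 18721.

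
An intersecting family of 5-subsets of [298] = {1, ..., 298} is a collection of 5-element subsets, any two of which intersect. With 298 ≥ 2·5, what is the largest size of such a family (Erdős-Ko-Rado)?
max |F| = C(297, 4) = 317691990

Erdős-Ko-Rado (1961): when n ≥ 2k, max |F| = C(n−1, k−1). The bound is attained by the star {A : i ∈ A} for any fixed i ∈ [n]. Here C(298−1, 5−1) = C(297, 4) = 317691990.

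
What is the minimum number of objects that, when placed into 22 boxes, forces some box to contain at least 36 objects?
n = (36 − 1)·22 + 1 = 771

By the generalised pigeonhole principle, to guarantee some box contains ≥ r objects we need more than (r − 1) · k objects total. Threshold: n = (r − 1) · k + 1. With r = 36 and k = 22: n = 35 · 22 + 1 = 770 + 1 = 771. For n = 770 = 35 · 22, we can put exactly 35 objects in every box, avoiding 36 in any single one — so 771 is tight.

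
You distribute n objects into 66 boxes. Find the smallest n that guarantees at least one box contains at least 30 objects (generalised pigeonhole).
n = (30 − 1)·66 + 1 = 1915

By the generalised pigeonhole principle, to guarantee some box contains ≥ r objects we need more than (r − 1) · k objects total. Threshold: n = (r − 1) · k + 1. With r = 30 and k = 66: n = 29 · 66 + 1 = 1914 + 1 = 1915. For n = 1914 = 29 · 66, we can put exactly 29 objects in every box, avoiding 30 in any single one — so 1915 is tight.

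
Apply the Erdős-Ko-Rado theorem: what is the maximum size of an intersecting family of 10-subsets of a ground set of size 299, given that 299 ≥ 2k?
max |F| = C(298, 9) = 45207677551849890

Erdős-Ko-Rado (1961): when n ≥ 2k, max |F| = C(n−1, k−1). The bound is attained by the star {A : i ∈ A} for any fixed i ∈ [n]. Here C(299−1, 10−1) = C(298, 9) = 45207677551849890.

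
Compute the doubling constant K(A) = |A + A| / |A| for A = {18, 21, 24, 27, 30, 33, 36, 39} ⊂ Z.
K = |A + A| / |A| = 15/8

Enumerate A + A = {a + b : a, b ∈ A}. With |A| = 8, there are |A|^2 = 64 ordered sum pairs; collecting distinct values, A + A = {36, 39, 42, 45, 48, 51, 54, 57, 60, 63, 66, 69, 72, 75, 78}, so |A + A| = 15. Thus K = 15/8. Here |A + A| = 2|A| − 1 = 15, the minimum possible — so K = 15/8 is minimal, which holds iff A is an arithmetic progression.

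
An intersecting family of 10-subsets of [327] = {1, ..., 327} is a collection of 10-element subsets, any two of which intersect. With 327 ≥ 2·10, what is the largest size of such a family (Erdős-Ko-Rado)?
max |F| = C(326, 9) = 102521309830196400

The Erdős-Ko-Rado theorem states: for n ≥ 2k, an intersecting family of k-subsets of an n-element set has size at most C(n − 1, k − 1), with equality for 'star' families {A ⊆ [n] : |A| = k, i ∈ A} (fix an element i). For n = 327, k = 10: C(326, 9) = 102521309830196400.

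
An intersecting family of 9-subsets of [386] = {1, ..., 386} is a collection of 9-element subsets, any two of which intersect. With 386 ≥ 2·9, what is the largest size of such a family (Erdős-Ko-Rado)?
max |F| = C(385, 8) = 11126873468707920

Erdős-Ko-Rado (1961): when n ≥ 2k, max |F| = C(n−1, k−1). The bound is attained by the star {A : i ∈ A} for any fixed i ∈ [n]. Here C(386−1, 9−1) = C(385, 8) = 11126873468707920.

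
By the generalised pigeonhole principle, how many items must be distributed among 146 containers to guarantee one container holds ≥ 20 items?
n = (20 − 1)·146 + 1 = 2775

By the generalised pigeonhole principle, to guarantee some box contains ≥ r objects we need more than (r − 1) · k objects total. Threshold: n = (r − 1) · k + 1. With r = 20 and k = 146: n = 19 · 146 + 1 = 2774 + 1 = 2775. For n = 2774 = 19 · 146, we can put exactly 19 objects in every box, avoiding 20 in any single one — so 2775 is tight.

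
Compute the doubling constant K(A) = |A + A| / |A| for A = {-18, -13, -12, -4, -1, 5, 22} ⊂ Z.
K = |A + A| / |A| = 24/7

Enumerate A + A = {a + b : a, b ∈ A}. With |A| = 7, there are |A|^2 = 49 ordered sum pairs; collecting distinct values, A + A = {-36, -31, -30, -26, -25, -24, -22, -19, -17, -16, -14, -13, -8, -7, -5, -2, 1, 4, 9, 10, 18, 21, 27, 44}, so |A + A| = 24. Thus K = 24/7. For comparison, the minimum possible |A + A| over all 7-element sets is 2·7 − 1 = 13 (so min K = 13/7), attained only by arithmetic progressions.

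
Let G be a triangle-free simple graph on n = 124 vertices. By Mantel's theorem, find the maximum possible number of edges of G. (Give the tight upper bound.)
ex(124, K_3) = ⌊124^2/4⌋ = 3844

Mantel (1907): a triangle-free graph on n vertices has at most ⌊n^2/4⌋ edges, with equality for the complete bipartite graph K_{⌊n/2⌋, ⌈n/2⌉}. For n = 124: ⌊124^2/4⌋ = ⌊15376/4⌋ = 3844. The extremal graph is K_{62, 62}, which has 62·62 = 3844 edges.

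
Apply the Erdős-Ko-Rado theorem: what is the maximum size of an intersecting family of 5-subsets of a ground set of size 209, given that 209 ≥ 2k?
max |F| = C(208, 4) = 75760620

The Erdős-Ko-Rado theorem states: for n ≥ 2k, an intersecting family of k-subsets of an n-element set has size at most C(n − 1, k − 1), with equality for 'star' families {A ⊆ [n] : |A| = k, i ∈ A} (fix an element i). For n = 209, k = 5: C(208, 4) = 75760620.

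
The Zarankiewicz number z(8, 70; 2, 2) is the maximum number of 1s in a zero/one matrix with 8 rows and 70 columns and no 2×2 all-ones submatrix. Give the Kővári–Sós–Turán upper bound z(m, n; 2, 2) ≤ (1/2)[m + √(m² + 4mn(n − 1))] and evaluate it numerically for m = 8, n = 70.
z(8, 70; 2, 2) ≤ (1/2)[8 + √(8² + 4·8·70·69)] = (1/2)[8 + √154624] = 200.6113

Kővári–Sós–Turán: let r_1, ..., r_8 be the row sums and z = Σ r_i the total number of 1s. Each pair of columns can share at most one row with both entries 1 (else a 2×2 all-ones block appears), so Σ_i C(r_i, 2) ≤ C(70, 2) = 2415. By convexity Σ_i C(r_i, 2) ≥ 8·C(z/8, 2) = z(z − 8)/(2·8), giving z² − 8z − 8·70·69 ≤ 0 and hence z ≤ (1/2)[8 + √(64 + 4·38640)] = (1/2)[8 + √154624] ≈ (1/2)(8 + 393.2226) = 200.6113.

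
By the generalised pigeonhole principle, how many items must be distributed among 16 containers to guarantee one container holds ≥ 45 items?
n = (45 − 1)·16 + 1 = 705

By the generalised pigeonhole principle, to guarantee some box contains ≥ r objects we need more than (r − 1) · k objects total. Threshold: n = (r − 1) · k + 1. With r = 45 and k = 16: n = 44 · 16 + 1 = 704 + 1 = 705. For n = 704 = 44 · 16, we can put exactly 44 objects in every box, avoiding 45 in any single one — so 705 is tight.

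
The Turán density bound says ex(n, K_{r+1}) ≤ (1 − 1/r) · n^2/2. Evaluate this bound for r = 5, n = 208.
Turán density bound = (4/5) · 208^2/2 = 86528/5 ≈ 17305.6

Turán's theorem: ex(n, K_{r+1}) is achieved by the complete r-partite Turán graph T(n, r) with parts as balanced as possible, and is at most (1 − 1/r) · n^2/2. For r = 5, n = 208: the density bound is (4/5) · 43264/2 = 86528/5 ≈ 17305.6. The integer-valued extremum is e(T(208, 5)) = 17305, which is strictly less than the density bound 86528/5 since 5 ∤ 208 (the parts of T(208, 5) cannot all be equal).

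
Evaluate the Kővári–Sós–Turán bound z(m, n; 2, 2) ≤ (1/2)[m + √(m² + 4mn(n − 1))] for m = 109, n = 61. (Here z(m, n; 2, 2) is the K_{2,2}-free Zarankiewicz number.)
z(109, 61; 2, 2) ≤ (1/2)[109 + √(109² + 4·109·61·60)] = (1/2)[109 + √1607641] = 688.4639

Kővári–Sós–Turán: let r_1, ..., r_109 be the row sums and z = Σ r_i the total number of 1s. Each pair of columns can share at most one row with both entries 1 (else a 2×2 all-ones block appears), so Σ_i C(r_i, 2) ≤ C(61, 2) = 1830. By convexity Σ_i C(r_i, 2) ≥ 109·C(z/109, 2) = z(z − 109)/(2·109), giving z² − 109z − 109·61·60 ≤ 0 and hence z ≤ (1/2)[109 + √(11881 + 4·398940)] = (1/2)[109 + √1607641] ≈ (1/2)(109 + 1267.9278) = 688.4639.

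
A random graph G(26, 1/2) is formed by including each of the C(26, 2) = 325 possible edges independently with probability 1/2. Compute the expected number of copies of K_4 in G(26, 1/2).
E[# K_4] = C(26, 4) · (1/2)^C(4, 2) = 14950 / 2^6 = 7475/32 = 233.59375

For each 4-subset S of vertices (there are C(26, 4) = 14950 such S), let X_S = 1 if S induces a K_4 (all C(4, 2) = 6 edges present). Then P(X_S = 1) = (1/2)^6 = 1/64. By linearity of expectation, E[# K_4] = C(26, 4) · (1/2)^6 = 14950 / 64 = 7475/32 = 233.59375.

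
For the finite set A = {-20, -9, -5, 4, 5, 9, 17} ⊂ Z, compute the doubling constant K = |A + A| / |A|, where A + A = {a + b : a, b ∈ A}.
K = |A + A| / |A| = 26/7

Enumerate A + A = {a + b : a, b ∈ A}. With |A| = 7, there are |A|^2 = 49 ordered sum pairs; collecting distinct values, A + A = {-40, -29, -25, -18, -16, -15, -14, -11, -10, -5, -4, -3, -1, 0, 4, 8, 9, 10, 12, 13, 14, 18, 21, 22, 26, 34}, so |A + A| = 26. Thus K = 26/7. For comparison, the minimum possible |A + A| over all 7-element sets is 2·7 − 1 = 13 (so min K = 13/7), attained only by arithmetic progressions.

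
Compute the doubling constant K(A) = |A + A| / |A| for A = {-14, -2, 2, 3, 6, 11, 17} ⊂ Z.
K = |A + A| / |A| = 26/7

Enumerate A + A = {a + b : a, b ∈ A}. With |A| = 7, there are |A|^2 = 49 ordered sum pairs; collecting distinct values, A + A = {-28, -16, -12, -11, -8, -4, -3, 0, 1, 3, 4, 5, 6, 8, 9, 12, 13, 14, 15, 17, 19, 20, 22, 23, 28, 34}, so |A + A| = 26. Thus K = 26/7. For comparison, the minimum possible |A + A| over all 7-element sets is 2·7 − 1 = 13 (so min K = 13/7), attained only by arithmetic progressions.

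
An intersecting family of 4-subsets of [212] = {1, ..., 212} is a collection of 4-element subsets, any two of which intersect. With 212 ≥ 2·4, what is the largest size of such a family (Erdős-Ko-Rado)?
max |F| = C(211, 3) = 1543465

The Erdős-Ko-Rado theorem states: for n ≥ 2k, an intersecting family of k-subsets of an n-element set has size at most C(n − 1, k − 1), with equality for 'star' families {A ⊆ [n] : |A| = k, i ∈ A} (fix an element i). For n = 212, k = 4: C(211, 3) = 1543465.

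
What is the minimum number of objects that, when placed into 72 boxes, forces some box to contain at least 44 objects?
n = (44 − 1)·72 + 1 = 3097

By the generalised pigeonhole principle, to guarantee some box contains ≥ r objects we need more than (r − 1) · k objects total. Threshold: n = (r − 1) · k + 1. With r = 44 and k = 72: n = 43 · 72 + 1 = 3096 + 1 = 3097. For n = 3096 = 43 · 72, we can put exactly 43 objects in every box, avoiding 44 in any single one — so 3097 is tight.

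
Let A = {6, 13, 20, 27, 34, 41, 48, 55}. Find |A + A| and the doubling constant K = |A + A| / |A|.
K = |A + A| / |A| = 15/8

Enumerate A + A = {a + b : a, b ∈ A}. With |A| = 8, there are |A|^2 = 64 ordered sum pairs; collecting distinct values, A + A = {12, 19, 26, 33, 40, 47, 54, 61, 68, 75, 82, 89, 96, 103, 110}, so |A + A| = 15. Thus K = 15/8. Here |A + A| = 2|A| − 1 = 15, the minimum possible — so K = 15/8 is minimal, which holds iff A is an arithmetic progression.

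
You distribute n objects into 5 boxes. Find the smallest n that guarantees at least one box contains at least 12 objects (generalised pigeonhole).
n = (12 − 1)·5 + 1 = 56

By the generalised pigeonhole principle, to guarantee some box contains ≥ r objects we need more than (r − 1) · k objects total. Threshold: n = (r − 1) · k + 1. With r = 12 and k = 5: n = 11 · 5 + 1 = 55 + 1 = 56. For n = 55 = 11 · 5, we can put exactly 11 objects in every box, avoiding 12 in any single one — so 56 is tight.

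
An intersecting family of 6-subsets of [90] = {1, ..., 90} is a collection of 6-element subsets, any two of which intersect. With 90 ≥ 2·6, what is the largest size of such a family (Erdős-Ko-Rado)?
max |F| = C(89, 5) = 41507642

The Erdős-Ko-Rado theorem states: for n ≥ 2k, an intersecting family of k-subsets of an n-element set has size at most C(n − 1, k − 1), with equality for 'star' families {A ⊆ [n] : |A| = k, i ∈ A} (fix an element i). For n = 90, k = 6: C(89, 5) = 41507642.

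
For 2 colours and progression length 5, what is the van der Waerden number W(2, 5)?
W(2, 5) = 178

This is a classical value, W(2, 5) = 178, established by combining an explicit 2-colouring of {1, ..., 177} with no monochromatic 5-AP (giving the lower bound W(2, 5) > 177) and a finite case analysis / exhaustive computer search showing every 2-colouring of {1, ..., 178} has such an AP.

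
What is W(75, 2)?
W(75, 2) = 75 + 1 = 76

A 2-term AP is any pair of integers, so a monochromatic 2-AP exists iff some colour is used at least twice. With 75 colours, the colouring i ↦ i on {1, ..., 75} uses each colour once, avoiding any monochromatic pair, so W(75, 2) > 75. For {1, ..., 76}, pigeonhole forces two integers of the same colour, which form a monochromatic 2-AP. Hence W(75, 2) = 76.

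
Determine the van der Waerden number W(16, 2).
W(16, 2) = 16 + 1 = 17

A 2-term AP is any pair of integers, so a monochromatic 2-AP exists iff some colour is used at least twice. With 16 colours, the colouring i ↦ i on {1, ..., 16} uses each colour once, avoiding any monochromatic pair, so W(16, 2) > 16. For {1, ..., 17}, pigeonhole forces two integers of the same colour, which form a monochromatic 2-AP. Hence W(16, 2) = 17.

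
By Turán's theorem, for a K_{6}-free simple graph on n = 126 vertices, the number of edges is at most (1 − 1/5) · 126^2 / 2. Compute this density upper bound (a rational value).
Turán density bound = (4/5) · 126^2/2 = 31752/5 ≈ 6350.4

Turán's theorem: ex(n, K_{r+1}) is achieved by the complete r-partite Turán graph T(n, r) with parts as balanced as possible, and is at most (1 − 1/r) · n^2/2. For r = 5, n = 126: the density bound is (4/5) · 15876/2 = 31752/5 ≈ 6350.4. The integer-valued extremum is e(T(126, 5)) = 6350, which is strictly less than the density bound 31752/5 since 5 ∤ 126 (the parts of T(126, 5) cannot all be equal).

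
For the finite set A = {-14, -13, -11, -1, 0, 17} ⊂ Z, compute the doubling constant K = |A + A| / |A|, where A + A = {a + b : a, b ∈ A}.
K = |A + A| / |A| = 20/6 = 10/3

Enumerate A + A = {a + b : a, b ∈ A}. With |A| = 6, there are |A|^2 = 36 ordered sum pairs; collecting distinct values, A + A = {-28, -27, -26, -25, -24, -22, -15, -14, -13, -12, -11, -2, -1, 0, 3, 4, 6, 16, 17, 34}, so |A + A| = 20. Thus K = 20/6 = 10/3. For comparison, the minimum possible |A + A| over all 6-element sets is 2·6 − 1 = 11 (so min K = 11/6), attained only by arithmetic progressions.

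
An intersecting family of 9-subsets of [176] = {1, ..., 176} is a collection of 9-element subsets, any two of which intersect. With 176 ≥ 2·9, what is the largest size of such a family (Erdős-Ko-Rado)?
max |F| = C(175, 8) = 18547370252775

Erdős-Ko-Rado (1961): when n ≥ 2k, max |F| = C(n−1, k−1). The bound is attained by the star {A : i ∈ A} for any fixed i ∈ [n]. Here C(176−1, 9−1) = C(175, 8) = 18547370252775.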